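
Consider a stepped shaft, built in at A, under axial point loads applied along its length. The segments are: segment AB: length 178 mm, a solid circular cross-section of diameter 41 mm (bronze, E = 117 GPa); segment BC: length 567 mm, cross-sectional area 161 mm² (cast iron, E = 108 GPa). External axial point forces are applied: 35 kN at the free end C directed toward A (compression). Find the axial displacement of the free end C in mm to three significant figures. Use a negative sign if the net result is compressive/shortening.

-1.18 mm

Internal axial forces (sectioning from the free end, tension +): N_BC = -35 kN, N_AB = -35 kN.
A_AB = 1320 mm².
δ_AB = -35000·178/(1320·117000) = -0.04033 mm
δ_BC = -35000·567/(161·108000) = -1.141 mm
δ = Σδ_i = -1.182 mm.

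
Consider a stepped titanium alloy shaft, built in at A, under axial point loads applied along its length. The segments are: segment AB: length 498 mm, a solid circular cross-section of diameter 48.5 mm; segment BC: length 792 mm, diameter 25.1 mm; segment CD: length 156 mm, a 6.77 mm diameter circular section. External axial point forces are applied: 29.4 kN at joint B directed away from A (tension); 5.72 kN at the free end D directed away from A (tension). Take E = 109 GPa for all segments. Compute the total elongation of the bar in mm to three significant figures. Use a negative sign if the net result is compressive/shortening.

0.398 mm

Internal axial forces (sectioning from the free end, tension +): N_CD = 5.72 kN, N_BC = 5.72 kN, N_AB = 35.12 kN.
A_AB = 1847 mm².
A_BC = 494.8 mm².
A_CD = 36 mm².
δ_AB = 35120·498/(1847·109000) = 0.08685 mm
δ_BC = 5720·792/(494.8·109000) = 0.084 mm
δ_CD = 5720·156/(36·109000) = 0.2274 mm
δ = Σδ_i = 0.3983 mm.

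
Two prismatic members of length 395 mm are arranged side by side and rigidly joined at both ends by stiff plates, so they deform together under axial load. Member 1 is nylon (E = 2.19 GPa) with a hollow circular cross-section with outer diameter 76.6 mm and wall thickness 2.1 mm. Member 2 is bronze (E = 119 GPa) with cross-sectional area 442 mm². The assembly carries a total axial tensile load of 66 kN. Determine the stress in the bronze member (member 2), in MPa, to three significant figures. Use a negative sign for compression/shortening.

146 MPa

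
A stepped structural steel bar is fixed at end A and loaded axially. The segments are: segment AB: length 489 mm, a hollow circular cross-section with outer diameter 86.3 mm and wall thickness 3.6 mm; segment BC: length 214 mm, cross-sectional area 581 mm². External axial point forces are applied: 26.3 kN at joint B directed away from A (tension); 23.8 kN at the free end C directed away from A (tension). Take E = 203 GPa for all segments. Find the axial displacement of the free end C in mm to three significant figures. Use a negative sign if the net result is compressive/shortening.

Internal axial forces (sectioning from the free end, tension +): N_BC = 23.8 kN, N_AB = 50.1 kN.
A_AB = 935.3 mm².
δ_AB = 50100·489/(935.3·203000) = 0.129 mm
δ_BC = 23800·214/(581·203000) = 0.04318 mm
δ = Σδ_i = 0.1722 mm.

0.172 mm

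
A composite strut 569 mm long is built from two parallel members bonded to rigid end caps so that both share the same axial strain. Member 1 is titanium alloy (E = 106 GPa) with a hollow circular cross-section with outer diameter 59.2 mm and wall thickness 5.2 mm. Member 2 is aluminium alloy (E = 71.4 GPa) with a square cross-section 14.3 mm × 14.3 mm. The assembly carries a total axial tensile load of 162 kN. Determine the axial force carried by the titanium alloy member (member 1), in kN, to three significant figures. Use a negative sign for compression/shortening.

A_1 = 882.2 mm².
A_2 = 204.5 mm².
Equal strain + equilibrium ⇒ each member carries load in proportion to AE: A₁E₁ = 93510000 N, A₂E₂ = 14600000 N, ΣAE = 108100000 N.
F₁ = P·A₁E₁/ΣAE = 162000·93510000/108100000 = 140100 N.

140 kN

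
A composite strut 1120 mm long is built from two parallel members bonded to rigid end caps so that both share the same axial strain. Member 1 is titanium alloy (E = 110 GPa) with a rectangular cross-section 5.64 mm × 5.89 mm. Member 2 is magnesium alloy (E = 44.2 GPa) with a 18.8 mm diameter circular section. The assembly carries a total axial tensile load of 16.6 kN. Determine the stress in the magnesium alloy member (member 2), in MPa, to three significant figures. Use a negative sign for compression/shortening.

46.1 MPa

A_1 = 33.22 mm².
A_2 = 277.6 mm².
Equal strain + equilibrium ⇒ each member carries load in proportion to AE: A₁E₁ = 3654000 N, A₂E₂ = 12270000 N, ΣAE = 15920000 N.
σ₂ = P·E₂/ΣAE = 16600·44200/15920000 = 46.08 MPa.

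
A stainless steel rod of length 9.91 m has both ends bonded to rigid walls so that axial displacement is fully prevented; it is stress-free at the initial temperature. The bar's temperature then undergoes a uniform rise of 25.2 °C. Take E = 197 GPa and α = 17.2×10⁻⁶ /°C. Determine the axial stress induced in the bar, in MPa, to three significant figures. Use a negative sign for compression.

Free thermal expansion αLΔT = 17.2e-6 · 9910 · 25.2 = 4.295 mm.
The walls impose strain ε = −(4.295)/9910 = -4.3344e-04; σ = Eε = 197000 · -4.3344e-04 = -85.39 MPa.

-85.4 MPa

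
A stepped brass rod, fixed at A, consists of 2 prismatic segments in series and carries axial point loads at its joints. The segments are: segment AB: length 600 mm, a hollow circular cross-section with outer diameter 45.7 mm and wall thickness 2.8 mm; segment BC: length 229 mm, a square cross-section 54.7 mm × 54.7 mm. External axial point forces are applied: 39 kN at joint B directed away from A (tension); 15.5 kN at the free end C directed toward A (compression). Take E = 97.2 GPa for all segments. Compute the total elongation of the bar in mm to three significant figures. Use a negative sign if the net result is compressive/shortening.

Internal axial forces (sectioning from the free end, tension +): N_BC = -15.5 kN, N_AB = 23.5 kN.
A_AB = 377.4 mm².
A_BC = 2992 mm².
δ_AB = 23500·600/(377.4·97200) = 0.3844 mm
δ_BC = -15500·229/(2992·97200) = -0.0122 mm
δ = Σδ_i = 0.3722 mm.

0.372 mm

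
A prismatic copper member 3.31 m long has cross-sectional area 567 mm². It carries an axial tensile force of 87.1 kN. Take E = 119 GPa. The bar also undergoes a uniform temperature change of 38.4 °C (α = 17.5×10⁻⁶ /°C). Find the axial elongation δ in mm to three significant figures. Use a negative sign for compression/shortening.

6.50 mm

δ_mech = NL/(AE) = 87100·3310/(567·119000) = 4.273 mm.
δ_thermal = αLΔT = 17.5e-6·3310·38.4 = 2.224 mm.
δ = δ_mech + δ_thermal = 6.497 mm.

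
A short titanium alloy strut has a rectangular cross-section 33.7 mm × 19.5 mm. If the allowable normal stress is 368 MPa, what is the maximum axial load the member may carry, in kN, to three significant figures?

242 kN

A = 657.2 mm².
P_max = σ_allow · A = 368 · 657.2 = 241800 N = 241.8 kN.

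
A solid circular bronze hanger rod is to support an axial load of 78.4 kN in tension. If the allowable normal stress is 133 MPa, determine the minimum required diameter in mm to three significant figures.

Required area A ≥ P/σ_allow = 78400/133 = 589.5 mm².
For a solid circular section, d ≥ √(4A/π) = 27.4 mm.

27.4 mm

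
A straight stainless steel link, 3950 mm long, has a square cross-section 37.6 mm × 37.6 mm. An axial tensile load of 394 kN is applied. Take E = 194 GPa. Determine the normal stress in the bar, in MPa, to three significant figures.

A = 1414 mm².
σ = N/A = 394000/1414 = 278.7 MPa.

279 MPa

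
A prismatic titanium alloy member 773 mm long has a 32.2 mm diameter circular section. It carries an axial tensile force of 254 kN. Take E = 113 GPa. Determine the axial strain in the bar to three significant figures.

A = 814.3 mm².
σ = N/A = 311.9 MPa; ε = σ/E = 311.9/113000 = 2.760e-03.

0.00276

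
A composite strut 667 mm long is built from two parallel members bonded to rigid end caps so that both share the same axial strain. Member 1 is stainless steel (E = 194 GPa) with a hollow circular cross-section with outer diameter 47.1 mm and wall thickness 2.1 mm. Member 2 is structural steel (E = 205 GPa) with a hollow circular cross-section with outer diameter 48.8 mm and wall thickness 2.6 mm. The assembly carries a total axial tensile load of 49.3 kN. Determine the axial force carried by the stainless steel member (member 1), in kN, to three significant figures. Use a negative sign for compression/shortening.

21.0 kN

A_1 = 296.9 mm².
A_2 = 377.4 mm².
Equal strain + equilibrium ⇒ each member carries load in proportion to AE: A₁E₁ = 57590000 N, A₂E₂ = 77360000 N, ΣAE = 135000000 N.
F₁ = P·A₁E₁/ΣAE = 49300·57590000/135000000 = 21040 N.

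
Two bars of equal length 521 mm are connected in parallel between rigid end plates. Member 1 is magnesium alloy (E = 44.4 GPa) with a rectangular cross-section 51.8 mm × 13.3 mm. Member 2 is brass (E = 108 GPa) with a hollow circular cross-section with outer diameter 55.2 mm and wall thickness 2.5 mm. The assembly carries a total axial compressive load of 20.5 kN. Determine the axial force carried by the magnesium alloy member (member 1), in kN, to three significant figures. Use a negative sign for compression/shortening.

-8.33 kN

A_1 = 688.9 mm².
A_2 = 413.9 mm².
Equal strain + equilibrium ⇒ each member carries load in proportion to AE: A₁E₁ = 30590000 N, A₂E₂ = 44700000 N, ΣAE = 75290000 N.
F₁ = P·A₁E₁/ΣAE = -20500·30590000/75290000 = -8329 N.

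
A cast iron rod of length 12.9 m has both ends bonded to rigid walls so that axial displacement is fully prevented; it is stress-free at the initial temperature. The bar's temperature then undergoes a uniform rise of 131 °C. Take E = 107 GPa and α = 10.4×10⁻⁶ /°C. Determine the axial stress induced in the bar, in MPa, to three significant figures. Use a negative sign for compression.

Free thermal expansion αLΔT = 10.4e-6 · 12900 · 131 = 17.57 mm.
The walls impose strain ε = −(17.57)/12900 = -1.3624e-03; σ = Eε = 107000 · -1.3624e-03 = -145.8 MPa.

-146 MPa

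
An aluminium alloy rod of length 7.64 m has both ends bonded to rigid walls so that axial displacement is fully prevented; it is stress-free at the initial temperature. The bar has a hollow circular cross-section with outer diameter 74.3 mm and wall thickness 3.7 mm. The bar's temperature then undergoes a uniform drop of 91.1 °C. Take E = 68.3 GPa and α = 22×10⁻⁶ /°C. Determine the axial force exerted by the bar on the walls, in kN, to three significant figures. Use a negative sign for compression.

112 kN

Free thermal expansion αLΔT = 22e-6 · 7640 · -91.1 = -15.31 mm.
The walls impose strain ε = −(-15.31)/7640 = 2.0042e-03; σ = Eε = 68300 · 2.0042e-03 = 136.9 MPa.
Wall reaction R = σ·A = 136.9·820.6 = 112300 N = 112.3 kN.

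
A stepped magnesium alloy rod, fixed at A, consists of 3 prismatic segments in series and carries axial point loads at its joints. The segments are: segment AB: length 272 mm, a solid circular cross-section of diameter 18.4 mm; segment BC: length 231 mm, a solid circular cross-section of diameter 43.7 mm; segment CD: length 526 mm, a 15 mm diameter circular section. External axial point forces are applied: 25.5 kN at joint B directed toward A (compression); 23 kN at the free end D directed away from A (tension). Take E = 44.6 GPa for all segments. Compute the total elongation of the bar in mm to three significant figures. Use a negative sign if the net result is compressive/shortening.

1.56 mm

Internal axial forces (sectioning from the free end, tension +): N_CD = 23 kN, N_BC = 23 kN, N_AB = -2.5 kN.
A_AB = 265.9 mm².
A_BC = 1500 mm².
A_CD = 176.7 mm².
δ_AB = -2500·272/(265.9·44600) = -0.05734 mm
δ_BC = 23000·231/(1500·44600) = 0.07942 mm
δ_CD = 23000·526/(176.7·44600) = 1.535 mm
δ = Σδ_i = 1.557 mm.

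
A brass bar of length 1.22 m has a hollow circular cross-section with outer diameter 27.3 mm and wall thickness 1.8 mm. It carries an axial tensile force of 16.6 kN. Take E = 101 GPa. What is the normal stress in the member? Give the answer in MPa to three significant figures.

115 MPa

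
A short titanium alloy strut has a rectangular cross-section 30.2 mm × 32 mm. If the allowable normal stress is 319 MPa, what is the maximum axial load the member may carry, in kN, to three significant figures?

A = 966.4 mm².
P_max = σ_allow · A = 319 · 966.4 = 308300 N = 308.3 kN.

308 kN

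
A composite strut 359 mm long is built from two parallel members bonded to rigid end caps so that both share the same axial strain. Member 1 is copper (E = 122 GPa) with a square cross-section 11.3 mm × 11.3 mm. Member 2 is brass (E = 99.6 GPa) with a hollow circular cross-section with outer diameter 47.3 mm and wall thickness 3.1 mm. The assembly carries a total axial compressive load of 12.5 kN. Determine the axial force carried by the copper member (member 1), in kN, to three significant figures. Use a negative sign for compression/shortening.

A_1 = 127.7 mm².
A_2 = 430.5 mm².
Equal strain + equilibrium ⇒ each member carries load in proportion to AE: A₁E₁ = 15580000 N, A₂E₂ = 42870000 N, ΣAE = 58450000 N.
F₁ = P·A₁E₁/ΣAE = -12500·15580000/58450000 = -3331 N.

-3.33 kN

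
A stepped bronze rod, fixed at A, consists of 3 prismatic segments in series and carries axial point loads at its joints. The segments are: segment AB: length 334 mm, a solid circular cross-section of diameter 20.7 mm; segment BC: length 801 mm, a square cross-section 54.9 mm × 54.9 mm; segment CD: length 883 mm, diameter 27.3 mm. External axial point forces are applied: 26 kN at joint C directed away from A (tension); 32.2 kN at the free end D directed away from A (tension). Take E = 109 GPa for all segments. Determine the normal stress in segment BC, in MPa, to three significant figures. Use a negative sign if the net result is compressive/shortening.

Internal axial forces (sectioning from the free end, tension +): N_CD = 32.2 kN, N_BC = 58.2 kN, N_AB = 58.2 kN.
A_BC = 3014 mm².
σ_BC = N_BC/A_BC = 58200/3014 = 19.31 MPa.

19.3 MPa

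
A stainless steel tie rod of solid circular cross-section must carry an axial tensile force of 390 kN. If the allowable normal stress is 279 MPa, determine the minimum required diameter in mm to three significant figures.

Required area A ≥ P/σ_allow = 390000/279 = 1398 mm².
For a solid circular section, d ≥ √(4A/π) = 42.19 mm.

42.2 mm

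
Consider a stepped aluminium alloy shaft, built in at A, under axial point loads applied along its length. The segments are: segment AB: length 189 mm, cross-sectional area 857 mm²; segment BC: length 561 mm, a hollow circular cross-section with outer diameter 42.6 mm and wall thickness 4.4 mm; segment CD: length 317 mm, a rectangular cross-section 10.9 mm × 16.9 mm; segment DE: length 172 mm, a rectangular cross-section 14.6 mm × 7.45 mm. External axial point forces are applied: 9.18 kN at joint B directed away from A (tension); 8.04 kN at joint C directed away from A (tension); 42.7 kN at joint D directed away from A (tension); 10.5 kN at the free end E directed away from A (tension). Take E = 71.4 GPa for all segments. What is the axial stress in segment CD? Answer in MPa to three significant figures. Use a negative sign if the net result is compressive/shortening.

Internal axial forces (sectioning from the free end, tension +): N_DE = 10.5 kN, N_CD = 53.2 kN, N_BC = 61.24 kN, N_AB = 70.42 kN.
A_CD = 184.2 mm².
σ_CD = N_CD/A_CD = 53200/184.2 = 288.8 MPa.

289 MPa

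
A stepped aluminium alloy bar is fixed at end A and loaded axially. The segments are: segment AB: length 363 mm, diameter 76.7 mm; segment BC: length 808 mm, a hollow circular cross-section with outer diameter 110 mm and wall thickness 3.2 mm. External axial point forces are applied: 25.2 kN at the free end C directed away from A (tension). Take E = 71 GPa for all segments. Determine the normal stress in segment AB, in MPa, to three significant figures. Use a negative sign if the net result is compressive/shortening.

Internal axial forces (sectioning from the free end, tension +): N_BC = 25.2 kN, N_AB = 25.2 kN.
A_AB = 4620 mm².
σ_AB = N_AB/A_AB = 25200/4620 = 5.454 MPa.

5.45 MPa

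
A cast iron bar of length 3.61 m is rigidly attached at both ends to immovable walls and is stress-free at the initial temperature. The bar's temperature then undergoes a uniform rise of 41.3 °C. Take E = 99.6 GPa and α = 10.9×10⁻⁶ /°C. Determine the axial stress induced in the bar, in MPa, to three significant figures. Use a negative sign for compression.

-44.8 MPa

Free thermal expansion αLΔT = 10.9e-6 · 3610 · 41.3 = 1.625 mm.
The walls impose strain ε = −(1.625)/3610 = -4.5017e-04; σ = Eε = 99600 · -4.5017e-04 = -44.84 MPa.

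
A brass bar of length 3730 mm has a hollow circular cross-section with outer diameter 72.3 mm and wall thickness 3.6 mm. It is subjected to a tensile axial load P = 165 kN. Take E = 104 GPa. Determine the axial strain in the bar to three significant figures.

0.00204

A = 777 mm².
σ = N/A = 212.4 MPa; ε = σ/E = 212.4/104000 = 2.042e-03.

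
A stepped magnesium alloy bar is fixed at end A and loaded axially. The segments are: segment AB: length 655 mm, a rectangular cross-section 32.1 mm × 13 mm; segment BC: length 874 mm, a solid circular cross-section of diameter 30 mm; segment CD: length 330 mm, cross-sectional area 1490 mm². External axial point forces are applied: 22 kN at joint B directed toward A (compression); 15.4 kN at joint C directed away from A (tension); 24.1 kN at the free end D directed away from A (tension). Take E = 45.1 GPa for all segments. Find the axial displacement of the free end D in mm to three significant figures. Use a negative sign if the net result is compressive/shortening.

1.81 mm

Internal axial forces (sectioning from the free end, tension +): N_CD = 24.1 kN, N_BC = 39.5 kN, N_AB = 17.5 kN.
A_AB = 417.3 mm².
A_BC = 706.9 mm².
δ_AB = 17500·655/(417.3·45100) = 0.6091 mm
δ_BC = 39500·874/(706.9·45100) = 1.083 mm
δ_CD = 24100·330/(1490·45100) = 0.1183 mm
δ = Σδ_i = 1.81 mm.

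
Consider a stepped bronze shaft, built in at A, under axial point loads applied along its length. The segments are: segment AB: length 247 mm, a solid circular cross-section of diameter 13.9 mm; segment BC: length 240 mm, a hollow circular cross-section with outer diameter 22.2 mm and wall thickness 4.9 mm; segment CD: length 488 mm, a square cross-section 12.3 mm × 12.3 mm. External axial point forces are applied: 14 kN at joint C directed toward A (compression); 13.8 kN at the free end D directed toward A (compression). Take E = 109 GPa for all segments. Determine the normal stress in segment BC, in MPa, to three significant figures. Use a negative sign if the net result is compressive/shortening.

-104 MPa

Internal axial forces (sectioning from the free end, tension +): N_CD = -13.8 kN, N_BC = -27.8 kN, N_AB = -27.8 kN.
A_BC = 266.3 mm².
σ_BC = N_BC/A_BC = -27800/266.3 = -104.4 MPa.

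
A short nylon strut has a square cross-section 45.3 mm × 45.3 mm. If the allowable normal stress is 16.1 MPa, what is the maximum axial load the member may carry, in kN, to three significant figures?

A = 2052 mm².
P_max = σ_allow · A = 16.1 · 2052 = 33040 N = 33.04 kN.

33.0 kN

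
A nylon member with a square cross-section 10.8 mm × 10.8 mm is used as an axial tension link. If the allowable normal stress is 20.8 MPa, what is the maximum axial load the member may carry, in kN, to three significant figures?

A = 116.6 mm².
P_max = σ_allow · A = 20.8 · 116.6 = 2426 N = 2.426 kN.

2.43 kN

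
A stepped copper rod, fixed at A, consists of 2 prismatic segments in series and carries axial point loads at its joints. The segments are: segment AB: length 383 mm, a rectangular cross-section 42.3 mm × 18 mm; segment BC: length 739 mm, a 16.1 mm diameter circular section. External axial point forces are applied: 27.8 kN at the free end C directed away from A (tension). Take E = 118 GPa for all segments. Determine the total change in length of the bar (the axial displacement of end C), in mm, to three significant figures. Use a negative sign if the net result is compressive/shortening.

0.974 mm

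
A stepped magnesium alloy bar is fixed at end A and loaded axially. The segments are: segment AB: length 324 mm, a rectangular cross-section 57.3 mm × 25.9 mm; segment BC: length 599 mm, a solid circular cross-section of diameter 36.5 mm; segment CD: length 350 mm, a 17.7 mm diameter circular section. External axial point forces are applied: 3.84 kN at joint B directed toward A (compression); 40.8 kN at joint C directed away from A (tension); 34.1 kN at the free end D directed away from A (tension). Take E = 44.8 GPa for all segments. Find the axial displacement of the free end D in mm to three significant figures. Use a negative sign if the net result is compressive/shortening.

2.39 mm

Internal axial forces (sectioning from the free end, tension +): N_CD = 34.1 kN, N_BC = 74.9 kN, N_AB = 71.06 kN.
A_AB = 1484 mm².
A_BC = 1046 mm².
A_CD = 246.1 mm².
δ_AB = 71060·324/(1484·44800) = 0.3463 mm
δ_BC = 74900·599/(1046·44800) = 0.9571 mm
δ_CD = 34100·350/(246.1·44800) = 1.083 mm
δ = Σδ_i = 2.386 mm.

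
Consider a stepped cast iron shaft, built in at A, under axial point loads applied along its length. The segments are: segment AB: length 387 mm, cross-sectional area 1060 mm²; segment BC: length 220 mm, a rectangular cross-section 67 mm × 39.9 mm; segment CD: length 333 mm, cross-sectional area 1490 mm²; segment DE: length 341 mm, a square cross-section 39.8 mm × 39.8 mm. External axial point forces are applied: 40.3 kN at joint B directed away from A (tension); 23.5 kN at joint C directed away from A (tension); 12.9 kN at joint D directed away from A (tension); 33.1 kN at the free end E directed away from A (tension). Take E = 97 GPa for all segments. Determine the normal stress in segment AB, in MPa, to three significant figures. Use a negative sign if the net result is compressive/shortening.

104 MPa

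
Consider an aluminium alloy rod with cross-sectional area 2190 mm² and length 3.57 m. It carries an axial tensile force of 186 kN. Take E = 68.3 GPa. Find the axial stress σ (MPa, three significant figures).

σ = N/A = 186000/2190 = 84.93 MPa.

84.9 MPa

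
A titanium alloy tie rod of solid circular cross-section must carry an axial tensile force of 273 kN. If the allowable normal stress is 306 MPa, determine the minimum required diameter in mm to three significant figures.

33.7 mm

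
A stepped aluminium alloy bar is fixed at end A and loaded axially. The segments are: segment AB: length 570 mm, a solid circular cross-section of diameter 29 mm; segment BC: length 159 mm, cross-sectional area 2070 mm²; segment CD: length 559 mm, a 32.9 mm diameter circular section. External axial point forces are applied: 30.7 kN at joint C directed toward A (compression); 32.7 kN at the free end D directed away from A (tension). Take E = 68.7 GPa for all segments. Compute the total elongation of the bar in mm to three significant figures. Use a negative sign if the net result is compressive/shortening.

0.340 mm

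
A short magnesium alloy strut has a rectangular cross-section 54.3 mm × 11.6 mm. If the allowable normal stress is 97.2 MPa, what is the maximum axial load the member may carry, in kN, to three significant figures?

A = 629.9 mm².
P_max = σ_allow · A = 97.2 · 629.9 = 61220 N = 61.22 kN.

61.2 kN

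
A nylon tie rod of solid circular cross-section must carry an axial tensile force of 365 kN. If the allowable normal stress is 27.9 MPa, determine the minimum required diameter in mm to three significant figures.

129 mm

Required area A ≥ P/σ_allow = 365000/27.9 = 13080 mm².
For a solid circular section, d ≥ √(4A/π) = 129.1 mm.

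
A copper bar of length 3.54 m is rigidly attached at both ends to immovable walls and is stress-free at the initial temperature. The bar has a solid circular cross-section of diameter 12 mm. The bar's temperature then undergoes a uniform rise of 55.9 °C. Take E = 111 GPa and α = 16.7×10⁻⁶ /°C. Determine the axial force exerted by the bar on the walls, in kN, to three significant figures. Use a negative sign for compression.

-11.7 kN

Free thermal expansion αLΔT = 16.7e-6 · 3540 · 55.9 = 3.305 mm.
The walls impose strain ε = −(3.305)/3540 = -9.3353e-04; σ = Eε = 111000 · -9.3353e-04 = -103.6 MPa.
Wall reaction R = σ·A = -103.6·113.1 = -11720 N = -11.72 kN.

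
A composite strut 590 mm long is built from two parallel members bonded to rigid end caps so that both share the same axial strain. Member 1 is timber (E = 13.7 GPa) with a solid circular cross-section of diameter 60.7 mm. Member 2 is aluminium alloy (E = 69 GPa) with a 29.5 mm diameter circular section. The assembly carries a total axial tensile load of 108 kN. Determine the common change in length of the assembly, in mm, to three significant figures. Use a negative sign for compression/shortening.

0.734 mm

A_1 = 2894 mm².
A_2 = 683.5 mm².
Equal strain + equilibrium ⇒ each member carries load in proportion to AE: A₁E₁ = 39640000 N, A₂E₂ = 47160000 N, ΣAE = 86810000 N.
δ = PL/ΣAE = 108000·590/86810000 = 0.7341 mm.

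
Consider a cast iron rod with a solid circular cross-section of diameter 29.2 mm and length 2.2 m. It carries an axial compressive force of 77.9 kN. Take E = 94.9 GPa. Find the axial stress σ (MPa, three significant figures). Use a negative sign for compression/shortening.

A = 669.7 mm².
σ = N/A = -77900/669.7 = -116.3 MPa.

-116 MPa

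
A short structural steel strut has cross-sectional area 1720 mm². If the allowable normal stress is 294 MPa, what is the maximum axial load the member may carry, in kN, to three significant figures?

506 kN

P_max = σ_allow · A = 294 · 1720 = 505700 N = 505.7 kN.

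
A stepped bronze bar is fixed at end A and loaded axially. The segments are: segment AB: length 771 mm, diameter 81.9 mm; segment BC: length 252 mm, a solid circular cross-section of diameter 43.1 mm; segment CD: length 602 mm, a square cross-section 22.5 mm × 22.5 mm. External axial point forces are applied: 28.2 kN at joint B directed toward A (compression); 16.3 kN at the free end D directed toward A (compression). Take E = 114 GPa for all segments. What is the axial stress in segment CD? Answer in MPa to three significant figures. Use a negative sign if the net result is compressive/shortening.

-32.2 MPa

Internal axial forces (sectioning from the free end, tension +): N_CD = -16.3 kN, N_BC = -16.3 kN, N_AB = -44.5 kN.
A_CD = 506.2 mm².
σ_CD = N_CD/A_CD = -16300/506.2 = -32.2 MPa.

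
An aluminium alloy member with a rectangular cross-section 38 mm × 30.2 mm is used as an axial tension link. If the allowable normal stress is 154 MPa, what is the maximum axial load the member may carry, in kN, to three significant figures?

177 kN

A = 1148 mm².
P_max = σ_allow · A = 154 · 1148 = 176700 N = 176.7 kN.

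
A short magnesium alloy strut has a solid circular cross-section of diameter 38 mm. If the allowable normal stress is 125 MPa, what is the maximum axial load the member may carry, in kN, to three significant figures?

A = 1134 mm².
P_max = σ_allow · A = 125 · 1134 = 141800 N = 141.8 kN.

142 kN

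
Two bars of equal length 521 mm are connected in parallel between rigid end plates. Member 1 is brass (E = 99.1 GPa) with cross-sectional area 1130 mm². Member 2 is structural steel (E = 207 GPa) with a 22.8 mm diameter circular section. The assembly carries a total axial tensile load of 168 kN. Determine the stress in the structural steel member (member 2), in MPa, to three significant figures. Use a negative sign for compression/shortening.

A_2 = 408.3 mm².
Equal strain + equilibrium ⇒ each member carries load in proportion to AE: A₁E₁ = 112000000 N, A₂E₂ = 84510000 N, ΣAE = 196500000 N.
σ₂ = P·E₂/ΣAE = 168000·207000/196500000 = 177 MPa.

177 MPa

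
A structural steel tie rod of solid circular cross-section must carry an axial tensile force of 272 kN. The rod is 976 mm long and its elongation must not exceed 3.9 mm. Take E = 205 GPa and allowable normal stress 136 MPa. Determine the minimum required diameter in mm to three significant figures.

Required area A ≥ P/σ_allow = 272000/136 = 2000 mm².
For a solid circular section, d ≥ √(4A/π) = 50.46 mm.
Elongation limit: A ≥ PL/(Eδ_allow) = 272000·976/(205000·3.9) = 332 mm² ⇒ d ≥ 20.56 mm.
The stress limit governs.

50.5 mm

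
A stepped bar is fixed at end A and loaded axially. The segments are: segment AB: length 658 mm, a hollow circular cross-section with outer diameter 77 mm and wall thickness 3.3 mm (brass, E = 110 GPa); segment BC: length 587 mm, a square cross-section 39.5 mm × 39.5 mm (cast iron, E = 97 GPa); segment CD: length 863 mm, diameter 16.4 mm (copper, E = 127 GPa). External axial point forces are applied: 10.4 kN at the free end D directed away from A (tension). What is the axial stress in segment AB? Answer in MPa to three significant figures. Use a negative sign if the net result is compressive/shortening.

13.6 MPa

Internal axial forces (sectioning from the free end, tension +): N_CD = 10.4 kN, N_BC = 10.4 kN, N_AB = 10.4 kN.
A_AB = 764.1 mm².
σ_AB = N_AB/A_AB = 10400/764.1 = 13.61 MPa.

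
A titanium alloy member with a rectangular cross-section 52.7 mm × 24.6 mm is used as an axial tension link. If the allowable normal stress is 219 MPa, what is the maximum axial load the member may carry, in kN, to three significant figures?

284 kN

A = 1296 mm².
P_max = σ_allow · A = 219 · 1296 = 283900 N = 283.9 kN.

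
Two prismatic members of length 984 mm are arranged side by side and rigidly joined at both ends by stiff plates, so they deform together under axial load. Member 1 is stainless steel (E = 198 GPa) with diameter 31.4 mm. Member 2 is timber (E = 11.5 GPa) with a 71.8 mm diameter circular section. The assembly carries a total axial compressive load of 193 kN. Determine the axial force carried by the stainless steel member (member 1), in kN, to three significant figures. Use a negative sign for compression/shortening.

-148 kN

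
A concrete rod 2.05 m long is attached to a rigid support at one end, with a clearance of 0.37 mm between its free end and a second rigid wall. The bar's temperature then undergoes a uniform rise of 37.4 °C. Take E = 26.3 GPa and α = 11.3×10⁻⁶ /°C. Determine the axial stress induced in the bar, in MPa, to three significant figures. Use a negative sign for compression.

Free thermal expansion αLΔT = 11.3e-6 · 2050 · 37.4 = 0.8664 mm.
The walls engage after the gap closes; constrained expansion = 0.8664 − 0.37 = 0.4964 mm.
The walls impose strain ε = −(0.4964)/2050 = -2.4213e-04; σ = Eε = 26300 · -2.4213e-04 = -6.368 MPa.

-6.37 MPa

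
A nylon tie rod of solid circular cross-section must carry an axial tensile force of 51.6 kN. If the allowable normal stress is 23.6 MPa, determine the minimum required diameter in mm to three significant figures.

52.8 mm

Required area A ≥ P/σ_allow = 51600/23.6 = 2186 mm².
For a solid circular section, d ≥ √(4A/π) = 52.76 mm.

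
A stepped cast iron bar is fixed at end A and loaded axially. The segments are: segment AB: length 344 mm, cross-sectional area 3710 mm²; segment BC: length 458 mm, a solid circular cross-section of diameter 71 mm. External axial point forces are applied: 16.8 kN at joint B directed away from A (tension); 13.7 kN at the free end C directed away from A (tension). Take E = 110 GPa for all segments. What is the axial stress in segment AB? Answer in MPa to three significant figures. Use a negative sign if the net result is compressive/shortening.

8.22 MPa

Internal axial forces (sectioning from the free end, tension +): N_BC = 13.7 kN, N_AB = 30.5 kN.
σ_AB = N_AB/A_AB = 30500/3710 = 8.221 MPa.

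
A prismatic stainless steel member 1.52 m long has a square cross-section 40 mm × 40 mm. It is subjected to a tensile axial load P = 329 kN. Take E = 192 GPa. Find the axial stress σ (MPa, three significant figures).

A = 1600 mm².
σ = N/A = 329000/1600 = 205.6 MPa.

206 MPa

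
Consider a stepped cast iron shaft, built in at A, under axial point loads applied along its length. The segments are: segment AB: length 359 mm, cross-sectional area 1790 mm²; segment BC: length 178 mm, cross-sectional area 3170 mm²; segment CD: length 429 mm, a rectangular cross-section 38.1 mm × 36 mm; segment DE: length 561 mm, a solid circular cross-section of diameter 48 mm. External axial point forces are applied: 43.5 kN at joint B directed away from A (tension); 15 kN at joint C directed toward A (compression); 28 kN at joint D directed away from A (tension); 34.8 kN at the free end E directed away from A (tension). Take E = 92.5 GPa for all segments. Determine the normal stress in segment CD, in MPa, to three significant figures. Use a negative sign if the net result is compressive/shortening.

Internal axial forces (sectioning from the free end, tension +): N_DE = 34.8 kN, N_CD = 62.8 kN, N_BC = 47.8 kN, N_AB = 91.3 kN.
A_CD = 1372 mm².
σ_CD = N_CD/A_CD = 62800/1372 = 45.79 MPa.

45.8 MPa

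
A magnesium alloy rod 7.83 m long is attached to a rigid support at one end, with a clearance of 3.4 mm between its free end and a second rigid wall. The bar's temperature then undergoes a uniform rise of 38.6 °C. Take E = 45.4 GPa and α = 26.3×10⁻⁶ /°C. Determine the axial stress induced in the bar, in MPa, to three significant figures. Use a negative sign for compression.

Free thermal expansion αLΔT = 26.3e-6 · 7830 · 38.6 = 7.949 mm.
The walls engage after the gap closes; constrained expansion = 7.949 − 3.4 = 4.549 mm.
The walls impose strain ε = −(4.549)/7830 = -5.8095e-04; σ = Eε = 45400 · -5.8095e-04 = -26.38 MPa.

-26.4 MPa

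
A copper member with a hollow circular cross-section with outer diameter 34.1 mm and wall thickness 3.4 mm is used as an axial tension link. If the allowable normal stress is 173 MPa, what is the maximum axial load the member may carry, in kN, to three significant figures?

A = 327.9 mm².
P_max = σ_allow · A = 173 · 327.9 = 56730 N = 56.73 kN.

56.7 kN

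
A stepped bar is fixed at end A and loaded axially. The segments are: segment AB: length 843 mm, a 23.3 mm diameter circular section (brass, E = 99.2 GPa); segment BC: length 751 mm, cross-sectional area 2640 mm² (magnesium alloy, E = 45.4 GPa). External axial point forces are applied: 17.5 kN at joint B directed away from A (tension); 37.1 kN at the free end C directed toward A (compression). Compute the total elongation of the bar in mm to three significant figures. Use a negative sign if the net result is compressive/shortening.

Internal axial forces (sectioning from the free end, tension +): N_BC = -37.1 kN, N_AB = -19.6 kN.
A_AB = 426.4 mm².
δ_AB = -19600·843/(426.4·99200) = -0.3906 mm
δ_BC = -37100·751/(2640·45400) = -0.2325 mm
δ = Σδ_i = -0.6231 mm.

-0.623 mm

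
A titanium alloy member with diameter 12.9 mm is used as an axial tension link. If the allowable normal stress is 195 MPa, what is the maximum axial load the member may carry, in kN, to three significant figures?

25.5 kN

A = 130.7 mm².
P_max = σ_allow · A = 195 · 130.7 = 25490 N = 25.49 kN.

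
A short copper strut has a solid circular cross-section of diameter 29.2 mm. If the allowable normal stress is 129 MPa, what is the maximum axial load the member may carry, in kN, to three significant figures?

A = 669.7 mm².
P_max = σ_allow · A = 129 · 669.7 = 86390 N = 86.39 kN.

86.4 kN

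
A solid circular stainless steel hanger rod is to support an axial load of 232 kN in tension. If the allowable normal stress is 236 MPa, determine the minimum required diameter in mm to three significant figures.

Required area A ≥ P/σ_allow = 232000/236 = 983.1 mm².
For a solid circular section, d ≥ √(4A/π) = 35.38 mm.

35.4 mm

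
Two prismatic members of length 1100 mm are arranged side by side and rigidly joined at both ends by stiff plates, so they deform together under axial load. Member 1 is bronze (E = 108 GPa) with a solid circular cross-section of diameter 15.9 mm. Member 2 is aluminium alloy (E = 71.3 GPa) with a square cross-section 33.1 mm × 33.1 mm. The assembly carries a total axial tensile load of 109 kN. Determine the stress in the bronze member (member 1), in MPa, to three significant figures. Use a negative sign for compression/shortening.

A_1 = 198.6 mm².
A_2 = 1096 mm².
Equal strain + equilibrium ⇒ each member carries load in proportion to AE: A₁E₁ = 21440000 N, A₂E₂ = 78120000 N, ΣAE = 99560000 N.
σ₁ = P·E₁/ΣAE = 109000·108000/99560000 = 118.2 MPa.

118 MPa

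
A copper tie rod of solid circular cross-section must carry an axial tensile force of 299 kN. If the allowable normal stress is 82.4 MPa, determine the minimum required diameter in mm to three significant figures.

68.0 mm

Required area A ≥ P/σ_allow = 299000/82.4 = 3629 mm².
For a solid circular section, d ≥ √(4A/π) = 67.97 mm.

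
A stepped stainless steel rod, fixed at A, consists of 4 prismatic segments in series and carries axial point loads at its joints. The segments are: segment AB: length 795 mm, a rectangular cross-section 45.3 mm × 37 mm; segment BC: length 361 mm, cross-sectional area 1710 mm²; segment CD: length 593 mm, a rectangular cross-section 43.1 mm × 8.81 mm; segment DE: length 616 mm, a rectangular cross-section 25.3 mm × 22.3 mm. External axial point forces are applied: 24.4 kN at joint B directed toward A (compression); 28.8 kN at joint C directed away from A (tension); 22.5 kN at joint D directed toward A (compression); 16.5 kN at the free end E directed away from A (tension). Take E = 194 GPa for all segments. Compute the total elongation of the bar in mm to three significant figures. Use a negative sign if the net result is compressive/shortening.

Internal axial forces (sectioning from the free end, tension +): N_DE = 16.5 kN, N_CD = -6 kN, N_BC = 22.8 kN, N_AB = -1.6 kN.
A_AB = 1676 mm².
A_CD = 379.7 mm².
A_DE = 564.2 mm².
δ_AB = -1600·795/(1676·194000) = -0.003912 mm
δ_BC = 22800·361/(1710·194000) = 0.02481 mm
δ_CD = -6000·593/(379.7·194000) = -0.0483 mm
δ_DE = 16500·616/(564.2·194000) = 0.09286 mm
δ = Σδ_i = 0.06546 mm.

0.0655 mm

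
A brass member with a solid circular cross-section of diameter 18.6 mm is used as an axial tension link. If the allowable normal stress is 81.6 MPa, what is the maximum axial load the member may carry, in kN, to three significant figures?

A = 271.7 mm².
P_max = σ_allow · A = 81.6 · 271.7 = 22170 N = 22.17 kN.

22.2 kN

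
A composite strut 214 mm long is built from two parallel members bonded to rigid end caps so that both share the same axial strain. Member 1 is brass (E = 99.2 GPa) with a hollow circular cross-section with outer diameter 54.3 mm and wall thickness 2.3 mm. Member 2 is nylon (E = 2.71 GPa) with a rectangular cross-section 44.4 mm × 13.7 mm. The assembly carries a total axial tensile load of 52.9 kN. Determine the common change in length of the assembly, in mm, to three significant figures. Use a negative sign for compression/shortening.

0.291 mm

A_1 = 375.7 mm².
A_2 = 608.3 mm².
Equal strain + equilibrium ⇒ each member carries load in proportion to AE: A₁E₁ = 37270000 N, A₂E₂ = 1648000 N, ΣAE = 38920000 N.
δ = PL/ΣAE = 52900·214/38920000 = 0.2909 mm.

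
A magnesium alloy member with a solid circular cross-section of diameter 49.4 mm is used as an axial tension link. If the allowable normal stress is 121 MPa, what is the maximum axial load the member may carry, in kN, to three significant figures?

A = 1917 mm².
P_max = σ_allow · A = 121 · 1917 = 231900 N = 231.9 kN.

232 kN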